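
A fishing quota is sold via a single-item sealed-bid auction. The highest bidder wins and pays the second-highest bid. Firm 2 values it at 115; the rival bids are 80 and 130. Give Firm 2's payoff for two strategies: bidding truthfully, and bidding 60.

The highest competing bid is 130.
Bidding truthfully at 115: the top bid is 130 (a rival), so Firm 2 loses. Payoff = 0.
Bidding 60: the top bid is 130 (a rival), so Firm 2 loses. Payoff = 0.

(a) 0  (b) 0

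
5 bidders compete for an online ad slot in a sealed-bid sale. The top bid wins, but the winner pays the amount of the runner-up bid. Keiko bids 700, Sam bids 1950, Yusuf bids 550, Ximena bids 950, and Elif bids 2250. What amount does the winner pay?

Bids in descending order: Elif 2250, then Sam 1950, then Ximena 950, then Keiko 700, then Yusuf 550.
Elif has the highest bid, so Elif wins.
The second-highest bid is 1950, so that is what Elif pays.

The winner pays 1950.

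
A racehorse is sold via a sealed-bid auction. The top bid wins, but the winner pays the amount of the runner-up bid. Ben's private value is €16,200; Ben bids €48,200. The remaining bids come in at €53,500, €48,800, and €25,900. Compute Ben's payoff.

Highest competing bid: €53,500.
Ben's bid €48,200 is not the highest, so Ben loses, pays nothing, and earns zero payoff.

Payoff = €0.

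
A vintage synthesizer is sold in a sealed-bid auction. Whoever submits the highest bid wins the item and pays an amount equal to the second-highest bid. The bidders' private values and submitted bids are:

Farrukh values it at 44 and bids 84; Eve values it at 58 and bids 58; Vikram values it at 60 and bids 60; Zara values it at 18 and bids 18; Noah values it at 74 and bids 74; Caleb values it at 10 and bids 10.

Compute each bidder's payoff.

Bids in descending order: Farrukh 84, then Noah 74, then Vikram 60, then Eve 58, then Zara 18, then Caleb 10.
Farrukh has the top bid and wins; the price is the second-highest bid, 74.
Farrukh's payoff = 44 − 74 = -30. All other bidders lose, so their payoff is 0.

Farrukh -30, Eve 0, Vikram 0, Zara 0, Noah 0, Caleb 0.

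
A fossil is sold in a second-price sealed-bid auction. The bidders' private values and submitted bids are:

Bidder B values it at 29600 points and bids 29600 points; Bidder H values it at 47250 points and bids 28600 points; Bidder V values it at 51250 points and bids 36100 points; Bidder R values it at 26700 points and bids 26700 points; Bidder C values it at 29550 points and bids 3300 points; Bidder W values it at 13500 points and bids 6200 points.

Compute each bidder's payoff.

Bids in descending order: Bidder V 36100 points > Bidder B 29600 points > Bidder H 28600 points > Bidder R 26700 points > Bidder W 6200 points > Bidder C 3300 points.
Bidder V has the top bid and wins; the price is the second-highest bid, 29600 points.
Bidder V's payoff = 51250 points − 29600 points = 21650 points. All other bidders lose, so their payoff is 0.

Payoffs: Bidder B 0 points, Bidder H 0 points, Bidder V 21650 points, Bidder R 0 points, Bidder C 0 points, Bidder W 0 points.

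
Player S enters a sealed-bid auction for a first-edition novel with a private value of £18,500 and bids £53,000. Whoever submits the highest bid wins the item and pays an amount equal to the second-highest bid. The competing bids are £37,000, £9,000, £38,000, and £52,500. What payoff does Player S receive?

-£34,000

Highest competing bid: £52,500.
Player S's bid £53,000 is the highest overall, so Player S wins and pays the second-highest bid, £52,500.
Payoff = value − price = £18,500 − £52,500 = -£34,000.
Overbidding won the item at a price above value — truthful bidding would have avoided this loss.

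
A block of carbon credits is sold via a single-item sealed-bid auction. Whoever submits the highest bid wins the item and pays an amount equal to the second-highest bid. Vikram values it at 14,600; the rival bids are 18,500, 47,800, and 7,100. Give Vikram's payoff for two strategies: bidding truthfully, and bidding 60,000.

The highest competing bid is 47,800.
Bidding truthfully at 14,600: the top bid is 47,800 (a rival), so Vikram loses. Payoff = 0.
Bidding 60,000: Vikram has the top bid, wins, and pays the second-highest bid 47,800. Payoff = 14,600 − 47,800 = -33,200.

Truthful: 0; alternative: -33,200.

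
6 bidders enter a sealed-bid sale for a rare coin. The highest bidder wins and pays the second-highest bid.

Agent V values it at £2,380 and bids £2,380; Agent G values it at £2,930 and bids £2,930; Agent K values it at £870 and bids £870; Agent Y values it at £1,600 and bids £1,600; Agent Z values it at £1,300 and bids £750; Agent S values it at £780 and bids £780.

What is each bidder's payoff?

Sorted high to low: Agent G £2,930, then Agent V £2,380, then Agent Y £1,600, then Agent K £870, then Agent S £780, then Agent Z £750.
Agent G has the top bid and wins; the price is the second-highest bid, £2,380.
Agent G's payoff = £2,930 − £2,380 = £550. All other bidders lose, so their payoff is 0.

Payoffs: Agent V £0, Agent G £550, Agent K £0, Agent Y £0, Agent Z £0, Agent S £0.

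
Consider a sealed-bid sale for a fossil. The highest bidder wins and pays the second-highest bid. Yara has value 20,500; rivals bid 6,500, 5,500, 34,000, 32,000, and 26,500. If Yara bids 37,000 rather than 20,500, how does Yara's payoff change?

The highest competing bid is 34,000.
Bidding truthfully at 20,500: the top bid is 34,000 (a rival), so Yara loses. Payoff = 0.
Bidding 37,000: Yara has the top bid, wins, and pays the second-highest bid 34,000. Payoff = 20,500 − 34,000 = -13,500.
Change = -13,500 − 0 = -13,500.
Deviating from a truthful bid can only lose payoff in a second-price auction — never gain.

-13,500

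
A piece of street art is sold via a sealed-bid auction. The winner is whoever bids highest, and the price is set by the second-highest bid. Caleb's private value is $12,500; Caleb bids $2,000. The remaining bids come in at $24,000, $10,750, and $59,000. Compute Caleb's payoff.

Caleb's payoff: $0.

Highest competing bid: $59,000.
Caleb's bid $2,000 is not the highest, so Caleb loses, pays nothing, and earns zero payoff.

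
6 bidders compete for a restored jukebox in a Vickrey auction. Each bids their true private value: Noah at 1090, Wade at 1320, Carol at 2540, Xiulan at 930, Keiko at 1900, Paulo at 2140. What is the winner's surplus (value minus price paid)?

Ordered from highest: Carol 2540 > Paulo 2140 > Keiko 1900 > Wade 1320 > Noah 1090 > Xiulan 930.
Carol wins with the top bid and pays the second-highest, 2140.
Surplus = 2540 − 2140 = 400.

Winner's surplus: 400.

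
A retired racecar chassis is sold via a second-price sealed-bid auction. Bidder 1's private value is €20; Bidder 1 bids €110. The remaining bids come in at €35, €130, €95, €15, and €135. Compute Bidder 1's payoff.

Payoff = €0.

Highest competing bid: €135.
Bidder 1's bid €110 is not the highest, so Bidder 1 loses, pays nothing, and earns zero payoff.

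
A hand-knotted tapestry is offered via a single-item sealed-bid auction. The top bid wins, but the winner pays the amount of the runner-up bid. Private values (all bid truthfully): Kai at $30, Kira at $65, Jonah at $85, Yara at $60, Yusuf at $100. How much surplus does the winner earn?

Winner's surplus: $15.

Ordered from highest: Yusuf $100, then Jonah $85, then Kira $65, then Yara $60, then Kai $30.
Yusuf wins with the top bid and pays the second-highest, $85.
Surplus = $100 − $85 = $15.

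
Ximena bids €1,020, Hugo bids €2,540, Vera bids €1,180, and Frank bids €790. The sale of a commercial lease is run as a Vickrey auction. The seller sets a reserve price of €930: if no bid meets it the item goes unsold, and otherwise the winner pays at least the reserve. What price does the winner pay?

€1,180

Bids in descending order: Hugo €2,540, then Vera €1,180, then Ximena €1,020, then Frank €790.
Hugo has the highest bid, so Hugo wins.
The second-highest bid is €1,180, which exceeds the reserve, so that sets the price.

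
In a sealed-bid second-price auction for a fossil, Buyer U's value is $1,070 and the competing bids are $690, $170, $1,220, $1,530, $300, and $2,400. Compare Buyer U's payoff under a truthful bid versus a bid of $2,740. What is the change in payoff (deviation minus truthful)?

Change in payoff: -$1,330.

The highest competing bid is $2,400.
Bidding truthfully at $1,070: the top bid is $2,400 (a rival), so Buyer U loses. Payoff = $0.
Bidding $2,740: Buyer U has the top bid, wins, and pays the second-highest bid $2,400. Payoff = $1,070 − $2,400 = -$1,330.
Change = -$1,330 − $0 = -$1,330.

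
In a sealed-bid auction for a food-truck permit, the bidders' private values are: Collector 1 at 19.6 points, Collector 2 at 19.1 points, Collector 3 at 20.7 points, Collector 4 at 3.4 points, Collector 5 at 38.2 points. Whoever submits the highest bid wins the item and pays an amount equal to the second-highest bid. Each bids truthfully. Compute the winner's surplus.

Sorted high to low: Collector 5 38.2 points; Collector 3 20.7 points; Collector 1 19.6 points; Collector 2 19.1 points; Collector 4 3.4 points.
Collector 5 wins with the top bid and pays the second-highest, 20.7 points.
Surplus = 38.2 points − 20.7 points = 17.5 points.

Surplus = 17.5 points.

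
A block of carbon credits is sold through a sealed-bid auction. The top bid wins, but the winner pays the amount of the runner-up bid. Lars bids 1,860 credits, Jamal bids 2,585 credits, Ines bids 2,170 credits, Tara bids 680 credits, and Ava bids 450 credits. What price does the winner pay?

Bids in descending order: Jamal 2,585 credits > Ines 2,170 credits > Lars 1,860 credits > Tara 680 credits > Ava 450 credits.
Jamal has the highest bid, so Jamal wins.
The second-highest bid is 2,170 credits, so that is what Jamal pays.

Price paid: 2,170 credits.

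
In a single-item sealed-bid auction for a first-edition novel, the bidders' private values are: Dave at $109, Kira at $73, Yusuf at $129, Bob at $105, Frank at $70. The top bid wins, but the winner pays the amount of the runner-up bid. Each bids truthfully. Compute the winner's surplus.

Bids in descending order: Yusuf $129, then Dave $109, then Bob $105, then Kira $73, then Frank $70.
Yusuf wins with the top bid and pays the second-highest, $109.
Surplus = $129 − $109 = $20.

Winner's surplus: $20.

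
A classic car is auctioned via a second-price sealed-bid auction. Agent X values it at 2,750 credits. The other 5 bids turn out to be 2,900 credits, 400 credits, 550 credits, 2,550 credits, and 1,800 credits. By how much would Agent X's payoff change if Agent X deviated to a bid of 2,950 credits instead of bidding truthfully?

Change in payoff: -150 credits.

The highest competing bid is 2,900 credits.
Bidding truthfully at 2,750 credits: the top bid is 2,900 credits (a rival), so Agent X loses. Payoff = 0 credits.
Bidding 2,950 credits: Agent X has the top bid, wins, and pays the second-highest bid 2,900 credits. Payoff = 2,750 credits − 2,900 credits = -150 credits.
Change = -150 credits − 0 credits = -150 credits.
Deviating from a truthful bid can only lose payoff in a second-price auction — never gain.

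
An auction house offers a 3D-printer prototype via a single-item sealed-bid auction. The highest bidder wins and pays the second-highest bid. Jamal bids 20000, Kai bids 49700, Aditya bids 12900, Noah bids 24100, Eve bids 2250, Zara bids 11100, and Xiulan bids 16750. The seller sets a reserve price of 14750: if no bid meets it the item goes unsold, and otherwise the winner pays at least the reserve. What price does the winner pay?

Ordered from highest: Kai 49700 > Noah 24100 > Jamal 20000 > Xiulan 16750 > Aditya 12900 > Zara 11100 > Eve 2250.
Kai has the highest bid, so Kai wins.
The second-highest bid is 24100, which exceeds the reserve, so that sets the price.

24100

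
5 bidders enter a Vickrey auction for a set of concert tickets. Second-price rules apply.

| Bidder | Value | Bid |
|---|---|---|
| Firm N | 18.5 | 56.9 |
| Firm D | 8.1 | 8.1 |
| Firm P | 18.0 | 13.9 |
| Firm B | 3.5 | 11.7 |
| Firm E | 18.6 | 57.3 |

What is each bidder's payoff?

Ranking the bids: Firm E 57.3 > Firm N 56.9 > Firm P 13.9 > Firm B 11.7 > Firm D 8.1.
Firm E has the top bid and wins; the price is the second-highest bid, 56.9.
Firm E's payoff = 18.6 − 56.9 = -38.3. All other bidders lose, so their payoff is 0.

Payoffs: Firm N 0.0, Firm D 0.0, Firm P 0.0, Firm B 0.0, Firm E -38.3.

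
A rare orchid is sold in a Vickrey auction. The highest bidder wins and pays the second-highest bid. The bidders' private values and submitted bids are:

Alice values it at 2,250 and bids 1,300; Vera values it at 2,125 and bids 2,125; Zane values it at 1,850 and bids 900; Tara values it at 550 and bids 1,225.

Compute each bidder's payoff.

Ordered from highest: Vera 2,125, then Alice 1,300, then Tara 1,225, then Zane 900.
Vera has the top bid and wins; the price is the second-highest bid, 1,300.
Vera's payoff = 2,125 − 1,300 = 825. All other bidders lose, so their payoff is 0.

Payoffs: Alice 0, Vera 825, Zane 0, Tara 0.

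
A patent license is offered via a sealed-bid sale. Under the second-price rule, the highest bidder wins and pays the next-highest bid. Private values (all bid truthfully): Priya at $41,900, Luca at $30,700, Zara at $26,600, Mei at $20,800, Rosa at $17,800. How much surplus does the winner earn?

Ranking the bids: Priya $41,900; Luca $30,700; Zara $26,600; Mei $20,800; Rosa $17,800.
Priya wins with the top bid and pays the second-highest, $30,700.
Surplus = $41,900 − $30,700 = $11,200.

Surplus = $11,200.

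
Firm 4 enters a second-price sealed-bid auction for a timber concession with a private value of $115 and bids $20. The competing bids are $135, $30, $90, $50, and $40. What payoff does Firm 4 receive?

The bidder's payoff: $0.

Highest competing bid: $135.
Firm 4's bid $20 is not the highest, so Firm 4 loses, pays nothing, and earns zero payoff.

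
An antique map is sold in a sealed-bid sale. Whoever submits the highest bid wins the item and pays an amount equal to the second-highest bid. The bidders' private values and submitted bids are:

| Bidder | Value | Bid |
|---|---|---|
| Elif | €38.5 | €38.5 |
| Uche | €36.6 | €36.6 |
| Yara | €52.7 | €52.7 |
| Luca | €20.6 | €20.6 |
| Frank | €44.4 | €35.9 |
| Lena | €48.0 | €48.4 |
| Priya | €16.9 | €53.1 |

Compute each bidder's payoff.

Elif €0.0, Uche €0.0, Yara €0.0, Luca €0.0, Frank €0.0, Lena €0.0, Priya -€35.8.

Ordered from highest: Priya €53.1, then Yara €52.7, then Lena €48.4, then Elif €38.5, then Uche €36.6, then Frank €35.9, then Luca €20.6.
Priya has the top bid and wins; the price is the second-highest bid, €52.7.
Priya's payoff = €16.9 − €52.7 = -€35.8. All other bidders lose, so their payoff is 0.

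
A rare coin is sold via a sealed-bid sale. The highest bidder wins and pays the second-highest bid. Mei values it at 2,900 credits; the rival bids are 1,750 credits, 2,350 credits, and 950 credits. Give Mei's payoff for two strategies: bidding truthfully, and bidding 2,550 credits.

The highest competing bid is 2,350 credits.
Bidding truthfully at 2,900 credits: Mei has the top bid, wins, and pays the second-highest bid 2,350 credits. Payoff = 2,900 credits − 2,350 credits = 550 credits.
Bidding 2,550 credits: Mei has the top bid, wins, and pays the second-highest bid 2,350 credits. Payoff = 2,900 credits − 2,350 credits = 550 credits.
The bid only affects whether you win, not the price — here both bids land on the same side of the top rival bid, so the deviation is payoff-neutral.

Truthful: 550 credits; alternative: 550 credits.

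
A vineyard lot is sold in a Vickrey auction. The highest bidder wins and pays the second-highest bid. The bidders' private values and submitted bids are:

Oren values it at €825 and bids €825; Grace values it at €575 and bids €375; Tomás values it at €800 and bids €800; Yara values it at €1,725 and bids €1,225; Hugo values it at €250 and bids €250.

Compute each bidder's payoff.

Payoffs: Oren €0, Grace €0, Tomás €0, Yara €900, Hugo €0.

Ordered from highest: Yara €1,225 > Oren €825 > Tomás €800 > Grace €375 > Hugo €250.
Yara has the top bid and wins; the price is the second-highest bid, €825.
Yara's payoff = €1,725 − €825 = €900. All other bidders lose, so their payoff is 0.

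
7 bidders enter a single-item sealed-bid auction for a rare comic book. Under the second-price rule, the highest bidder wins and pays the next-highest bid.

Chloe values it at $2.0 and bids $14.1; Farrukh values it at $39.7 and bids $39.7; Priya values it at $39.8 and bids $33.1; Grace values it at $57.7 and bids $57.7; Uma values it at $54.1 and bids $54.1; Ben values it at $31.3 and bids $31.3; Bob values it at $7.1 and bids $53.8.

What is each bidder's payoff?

Payoffs: Chloe $0.0, Farrukh $0.0, Priya $0.0, Grace $3.6, Uma $0.0, Ben $0.0, Bob $0.0.

Sorted high to low: Grace $57.7 > Uma $54.1 > Bob $53.8 > Farrukh $39.7 > Priya $33.1 > Ben $31.3 > Chloe $14.1.
Grace has the top bid and wins; the price is the second-highest bid, $54.1.
Grace's payoff = $57.7 − $54.1 = $3.6. All other bidders lose, so their payoff is 0.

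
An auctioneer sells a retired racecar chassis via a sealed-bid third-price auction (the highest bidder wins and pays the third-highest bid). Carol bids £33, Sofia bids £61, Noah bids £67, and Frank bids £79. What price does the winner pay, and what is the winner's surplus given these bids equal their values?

Ranking the bids: Frank £79 > Noah £67 > Sofia £61 > Carol £33.
Frank is the highest bidder, so Frank wins.
Under the third-price rule, the price is the third-highest bid: £61.
Surplus = £79 − £61 = £18.

The winner pays £61 for a surplus of £18.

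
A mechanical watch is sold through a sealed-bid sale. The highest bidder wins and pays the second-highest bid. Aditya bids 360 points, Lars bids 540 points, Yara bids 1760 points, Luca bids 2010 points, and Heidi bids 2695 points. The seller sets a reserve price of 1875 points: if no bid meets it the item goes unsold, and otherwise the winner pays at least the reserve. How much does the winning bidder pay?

Bids in descending order: Heidi 2695 points, then Luca 2010 points, then Yara 1760 points, then Lars 540 points, then Aditya 360 points.
Heidi has the highest bid, so Heidi wins.
The second-highest bid is 2010 points, which exceeds the reserve, so that sets the price.

2010 points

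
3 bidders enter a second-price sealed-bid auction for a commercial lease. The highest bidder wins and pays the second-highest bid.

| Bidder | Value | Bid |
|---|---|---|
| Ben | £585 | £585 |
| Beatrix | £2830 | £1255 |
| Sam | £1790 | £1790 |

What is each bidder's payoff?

Payoffs: Ben £0, Beatrix £0, Sam £535.

Bids in descending order: Sam £1790; Beatrix £1255; Ben £585.
Sam has the top bid and wins; the price is the second-highest bid, £1255.
Sam's payoff = £1790 − £1255 = £535. All other bidders lose, so their payoff is 0.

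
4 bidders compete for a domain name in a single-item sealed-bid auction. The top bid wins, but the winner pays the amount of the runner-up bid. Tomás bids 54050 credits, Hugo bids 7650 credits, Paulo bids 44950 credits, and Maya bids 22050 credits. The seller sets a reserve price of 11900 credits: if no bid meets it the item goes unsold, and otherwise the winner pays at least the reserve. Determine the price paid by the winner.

44950 credits

Bids in descending order: Tomás 54050 credits > Paulo 44950 credits > Maya 22050 credits > Hugo 7650 credits.
Tomás has the highest bid, so Tomás wins.
The second-highest bid is 44950 credits, which exceeds the reserve, so that sets the price.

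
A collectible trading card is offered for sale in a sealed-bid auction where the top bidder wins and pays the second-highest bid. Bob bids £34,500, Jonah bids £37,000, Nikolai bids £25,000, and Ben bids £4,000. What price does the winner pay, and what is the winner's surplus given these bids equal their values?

The winner pays £34,500 for a surplus of £2,500.

Ordered from highest: Jonah £37,000; Bob £34,500; Nikolai £25,000; Ben £4,000.
Jonah is the highest bidder, so Jonah wins.
Under the second-price rule, the price is the second-highest bid: £34,500.
Surplus = £37,000 − £34,500 = £2,500.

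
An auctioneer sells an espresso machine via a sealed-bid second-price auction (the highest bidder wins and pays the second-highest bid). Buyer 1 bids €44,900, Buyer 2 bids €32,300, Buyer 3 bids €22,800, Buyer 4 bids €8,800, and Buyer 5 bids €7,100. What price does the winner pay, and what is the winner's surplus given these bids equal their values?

Ordered from highest: Buyer 1 €44,900, then Buyer 2 €32,300, then Buyer 3 €22,800, then Buyer 4 €8,800, then Buyer 5 €7,100.
Buyer 1 is the highest bidder, so Buyer 1 wins.
Under the second-price rule, the price is the second-highest bid: €32,300.
Surplus = €44,900 − €32,300 = €12,600.

Price €32,300; surplus €12,600.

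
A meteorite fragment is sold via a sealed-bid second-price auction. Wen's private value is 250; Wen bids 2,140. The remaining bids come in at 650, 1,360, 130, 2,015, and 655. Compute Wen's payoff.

-1,765

Highest competing bid: 2,015.
Wen's bid 2,140 is the highest overall, so Wen wins and pays the second-highest bid, 2,015.
Payoff = value − price = 250 − 2,015 = -1,765.
Overbidding won the item at a price above value — truthful bidding would have avoided this loss.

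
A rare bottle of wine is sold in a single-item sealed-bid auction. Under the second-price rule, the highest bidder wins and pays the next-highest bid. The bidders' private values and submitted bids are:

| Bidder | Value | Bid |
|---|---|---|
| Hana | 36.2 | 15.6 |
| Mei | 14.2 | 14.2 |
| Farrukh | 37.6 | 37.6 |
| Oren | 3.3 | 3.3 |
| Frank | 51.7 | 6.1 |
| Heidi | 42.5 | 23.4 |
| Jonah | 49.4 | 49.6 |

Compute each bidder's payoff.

Payoffs: Hana 0.0, Mei 0.0, Farrukh 0.0, Oren 0.0, Frank 0.0, Heidi 0.0, Jonah 11.8.

Ranking the bids: Jonah 49.6; Farrukh 37.6; Heidi 23.4; Hana 15.6; Mei 14.2; Frank 6.1; Oren 3.3.
Jonah has the top bid and wins; the price is the second-highest bid, 37.6.
Jonah's payoff = 49.4 − 37.6 = 11.8. All other bidders lose, so their payoff is 0.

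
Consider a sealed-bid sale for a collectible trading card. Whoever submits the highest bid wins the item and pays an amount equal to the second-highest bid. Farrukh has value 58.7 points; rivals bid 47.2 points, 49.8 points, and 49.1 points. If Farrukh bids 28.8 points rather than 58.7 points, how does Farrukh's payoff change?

Change in payoff: -8.9 points.

The highest competing bid is 49.8 points.
Bidding truthfully at 58.7 points: Farrukh has the top bid, wins, and pays the second-highest bid 49.8 points. Payoff = 58.7 points − 49.8 points = 8.9 points.
Bidding 28.8 points: the top bid is 49.8 points (a rival), so Farrukh loses. Payoff = 0.0 points.
Change = 0.0 points − 8.9 points = -8.9 points.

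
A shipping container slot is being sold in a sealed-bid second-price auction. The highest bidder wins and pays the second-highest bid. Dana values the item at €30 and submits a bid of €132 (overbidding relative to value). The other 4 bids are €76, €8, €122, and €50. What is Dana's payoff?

-€92

Highest competing bid: €122.
Dana's bid €132 is the highest overall, so Dana wins and pays the second-highest bid, €122.
Payoff = value − price = €30 − €122 = -€92.
Overbidding won the item at a price above value — truthful bidding would have avoided this loss.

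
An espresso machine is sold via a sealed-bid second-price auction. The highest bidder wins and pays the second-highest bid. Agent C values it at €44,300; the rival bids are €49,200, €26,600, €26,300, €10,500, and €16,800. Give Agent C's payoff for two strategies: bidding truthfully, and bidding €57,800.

Truthful: €0; alternative: -€4,900.

The highest competing bid is €49,200.
Bidding truthfully at €44,300: the top bid is €49,200 (a rival), so Agent C loses. Payoff = €0.
Bidding €57,800: Agent C has the top bid, wins, and pays the second-highest bid €49,200. Payoff = €44,300 − €49,200 = -€4,900.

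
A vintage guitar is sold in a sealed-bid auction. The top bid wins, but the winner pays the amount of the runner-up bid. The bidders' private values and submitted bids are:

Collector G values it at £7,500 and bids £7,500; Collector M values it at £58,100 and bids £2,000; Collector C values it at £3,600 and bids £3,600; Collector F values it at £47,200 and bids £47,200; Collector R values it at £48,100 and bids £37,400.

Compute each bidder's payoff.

Ordered from highest: Collector F £47,200 > Collector R £37,400 > Collector G £7,500 > Collector C £3,600 > Collector M £2,000.
Collector F has the top bid and wins; the price is the second-highest bid, £37,400.
Collector F's payoff = £47,200 − £37,400 = £9,800. All other bidders lose, so their payoff is 0.

Payoffs: Collector G £0, Collector M £0, Collector C £0, Collector F £9,800, Collector R £0.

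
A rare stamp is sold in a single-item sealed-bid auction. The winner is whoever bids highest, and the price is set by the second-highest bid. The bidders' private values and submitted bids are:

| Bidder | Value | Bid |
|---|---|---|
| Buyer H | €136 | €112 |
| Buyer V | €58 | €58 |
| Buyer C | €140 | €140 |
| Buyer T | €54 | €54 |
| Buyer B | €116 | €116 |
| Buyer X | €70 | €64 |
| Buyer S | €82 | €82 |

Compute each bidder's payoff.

Payoffs: Buyer H €0, Buyer V €0, Buyer C €24, Buyer T €0, Buyer B €0, Buyer X €0, Buyer S €0.

Ranking the bids: Buyer C €140; Buyer B €116; Buyer H €112; Buyer S €82; Buyer X €64; Buyer V €58; Buyer T €54.
Buyer C has the top bid and wins; the price is the second-highest bid, €116.
Buyer C's payoff = €140 − €116 = €24. All other bidders lose, so their payoff is 0.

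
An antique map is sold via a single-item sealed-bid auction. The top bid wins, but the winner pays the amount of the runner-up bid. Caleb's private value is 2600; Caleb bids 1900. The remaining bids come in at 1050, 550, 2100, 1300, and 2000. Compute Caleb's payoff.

Caleb's payoff: 0.

Highest competing bid: 2100.
Caleb's bid 1900 is not the highest, so Caleb loses, pays nothing, and earns zero payoff.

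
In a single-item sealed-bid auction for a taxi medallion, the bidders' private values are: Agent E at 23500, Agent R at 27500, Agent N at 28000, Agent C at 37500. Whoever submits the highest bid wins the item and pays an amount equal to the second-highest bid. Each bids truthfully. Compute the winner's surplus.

Bids in descending order: Agent C 37500, then Agent N 28000, then Agent R 27500, then Agent E 23500.
Agent C wins with the top bid and pays the second-highest, 28000.
Surplus = 37500 − 28000 = 9500.

Winner's surplus: 9500.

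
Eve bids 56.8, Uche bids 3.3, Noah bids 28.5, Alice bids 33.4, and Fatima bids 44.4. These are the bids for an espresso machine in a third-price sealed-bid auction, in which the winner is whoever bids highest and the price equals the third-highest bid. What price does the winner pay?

Ranking the bids: Eve 56.8 > Fatima 44.4 > Alice 33.4 > Noah 28.5 > Uche 3.3.
Eve is the highest bidder, so Eve wins.
Under the third-price rule, the price is the third-highest bid: 33.4.

The winner pays 33.4.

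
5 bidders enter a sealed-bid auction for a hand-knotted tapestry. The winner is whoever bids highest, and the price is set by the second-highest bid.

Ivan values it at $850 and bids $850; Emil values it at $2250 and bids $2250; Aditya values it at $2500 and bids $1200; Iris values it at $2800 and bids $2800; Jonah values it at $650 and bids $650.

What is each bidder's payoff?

Ranking the bids: Iris $2800 > Emil $2250 > Aditya $1200 > Ivan $850 > Jonah $650.
Iris has the top bid and wins; the price is the second-highest bid, $2250.
Iris's payoff = $2800 − $2250 = $550. All other bidders lose, so their payoff is 0.

Ivan $0, Emil $0, Aditya $0, Iris $550, Jonah $0.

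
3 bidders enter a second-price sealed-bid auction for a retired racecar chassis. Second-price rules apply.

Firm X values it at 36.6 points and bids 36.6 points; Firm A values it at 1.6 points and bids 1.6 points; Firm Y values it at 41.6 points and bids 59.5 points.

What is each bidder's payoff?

Firm X 0.0 points, Firm A 0.0 points, Firm Y 5.0 points.

Bids in descending order: Firm Y 59.5 points, then Firm X 36.6 points, then Firm A 1.6 points.
Firm Y has the top bid and wins; the price is the second-highest bid, 36.6 points.
Firm Y's payoff = 41.6 points − 36.6 points = 5.0 points. All other bidders lose, so their payoff is 0.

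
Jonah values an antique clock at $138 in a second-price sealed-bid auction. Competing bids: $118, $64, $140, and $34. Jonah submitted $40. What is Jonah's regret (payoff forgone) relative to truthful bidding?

$0

The highest competing bid is $140.
Bidding truthfully at $138: the top bid is $140 (a rival), so Jonah loses. Payoff = $0.
Bidding $40: the top bid is $140 (a rival), so Jonah loses. Payoff = $0.
Regret = truthful payoff − actual payoff = $0 − $0 = $0.
The bid only affects whether you win, not the price — here both bids land on the same side of the top rival bid, so the deviation is payoff-neutral.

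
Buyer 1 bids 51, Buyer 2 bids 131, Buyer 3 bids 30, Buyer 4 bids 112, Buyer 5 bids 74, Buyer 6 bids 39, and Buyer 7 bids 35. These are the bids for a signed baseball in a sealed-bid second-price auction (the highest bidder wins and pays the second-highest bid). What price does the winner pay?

Ranking the bids: Buyer 2 131, then Buyer 4 112, then Buyer 5 74, then Buyer 1 51, then Buyer 6 39, then Buyer 7 35, then Buyer 3 30.
Buyer 2 is the highest bidder, so Buyer 2 wins.
Under the second-price rule, the price is the second-highest bid: 112.

Price paid: 112.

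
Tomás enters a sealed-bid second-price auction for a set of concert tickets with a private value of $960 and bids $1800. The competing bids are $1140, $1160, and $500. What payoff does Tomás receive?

Highest competing bid: $1160.
Tomás's bid $1800 is the highest overall, so Tomás wins and pays the second-highest bid, $1160.
Payoff = value − price = $960 − $1160 = -$200.
Overbidding won the item at a price above value — truthful bidding would have avoided this loss.

Tomás's payoff: -$200.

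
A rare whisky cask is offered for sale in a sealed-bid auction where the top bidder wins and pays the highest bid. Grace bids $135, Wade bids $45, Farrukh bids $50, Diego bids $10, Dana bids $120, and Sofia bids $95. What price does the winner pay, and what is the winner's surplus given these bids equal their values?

The winner pays $135 for a surplus of $0.

Bids in descending order: Grace $135; Dana $120; Sofia $95; Farrukh $50; Wade $45; Diego $10.
Grace is the highest bidder, so Grace wins.
Under the first-price rule, the price is the highest bid: $135.
Surplus = $135 − $135 = $0.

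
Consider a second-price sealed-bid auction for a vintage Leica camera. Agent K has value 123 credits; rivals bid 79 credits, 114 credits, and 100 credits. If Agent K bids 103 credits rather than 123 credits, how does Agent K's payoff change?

Payoff change: -9 credits.

The highest competing bid is 114 credits.
Bidding truthfully at 123 credits: Agent K has the top bid, wins, and pays the second-highest bid 114 credits. Payoff = 123 credits − 114 credits = 9 credits.
Bidding 103 credits: the top bid is 114 credits (a rival), so Agent K loses. Payoff = 0 credits.
Change = 0 credits − 9 credits = -9 credits.
Deviating from a truthful bid can only lose payoff in a second-price auction — never gain.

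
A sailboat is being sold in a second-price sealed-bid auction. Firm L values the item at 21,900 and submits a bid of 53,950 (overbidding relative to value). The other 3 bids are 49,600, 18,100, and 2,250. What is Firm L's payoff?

Payoff = -27,700.

Highest competing bid: 49,600.
Firm L's bid 53,950 is the highest overall, so Firm L wins and pays the second-highest bid, 49,600.
Payoff = value − price = 21,900 − 49,600 = -27,700.
Overbidding won the item at a price above value — truthful bidding would have avoided this loss.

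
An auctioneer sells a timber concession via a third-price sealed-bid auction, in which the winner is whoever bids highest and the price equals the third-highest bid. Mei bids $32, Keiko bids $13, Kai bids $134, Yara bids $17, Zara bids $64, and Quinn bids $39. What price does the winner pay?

Ordered from highest: Kai $134; Zara $64; Quinn $39; Mei $32; Yara $17; Keiko $13.
Kai is the highest bidder, so Kai wins.
Under the third-price rule, the price is the third-highest bid: $39.

The winner pays $39.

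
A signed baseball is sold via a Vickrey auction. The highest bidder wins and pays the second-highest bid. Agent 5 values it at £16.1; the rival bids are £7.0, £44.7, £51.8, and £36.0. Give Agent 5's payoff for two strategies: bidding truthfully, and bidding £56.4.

The highest competing bid is £51.8.
Bidding truthfully at £16.1: the top bid is £51.8 (a rival), so Agent 5 loses. Payoff = £0.0.
Bidding £56.4: Agent 5 has the top bid, wins, and pays the second-highest bid £51.8. Payoff = £16.1 − £51.8 = -£35.7.

Truthful: £0.0; alternative: -£35.7.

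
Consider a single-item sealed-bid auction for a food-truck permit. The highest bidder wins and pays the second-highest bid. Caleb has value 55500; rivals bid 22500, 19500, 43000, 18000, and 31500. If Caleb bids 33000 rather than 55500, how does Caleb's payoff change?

The highest competing bid is 43000.
Bidding truthfully at 55500: Caleb has the top bid, wins, and pays the second-highest bid 43000. Payoff = 55500 − 43000 = 12500.
Bidding 33000: the top bid is 43000 (a rival), so Caleb loses. Payoff = 0.
Change = 0 − 12500 = -12500.

-12500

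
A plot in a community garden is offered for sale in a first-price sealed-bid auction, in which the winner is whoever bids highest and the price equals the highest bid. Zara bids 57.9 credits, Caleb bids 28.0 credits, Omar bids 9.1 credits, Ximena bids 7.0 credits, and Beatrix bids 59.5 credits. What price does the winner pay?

59.5 credits

Sorted high to low: Beatrix 59.5 credits > Zara 57.9 credits > Caleb 28.0 credits > Omar 9.1 credits > Ximena 7.0 credits.
Beatrix is the highest bidder, so Beatrix wins.
Under the first-price rule, the price is the highest bid: 59.5 credits.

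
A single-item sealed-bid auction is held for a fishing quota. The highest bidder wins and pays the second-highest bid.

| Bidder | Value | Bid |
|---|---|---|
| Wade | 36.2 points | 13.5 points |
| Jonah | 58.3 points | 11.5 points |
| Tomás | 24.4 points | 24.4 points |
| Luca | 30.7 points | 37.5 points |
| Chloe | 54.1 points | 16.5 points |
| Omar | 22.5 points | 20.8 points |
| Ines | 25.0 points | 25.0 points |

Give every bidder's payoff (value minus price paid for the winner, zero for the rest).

Ordered from highest: Luca 37.5 points; Ines 25.0 points; Tomás 24.4 points; Omar 20.8 points; Chloe 16.5 points; Wade 13.5 points; Jonah 11.5 points.
Luca has the top bid and wins; the price is the second-highest bid, 25.0 points.
Luca's payoff = 30.7 points − 25.0 points = 5.7 points. All other bidders lose, so their payoff is 0.

Payoffs: Wade 0.0 points, Jonah 0.0 points, Tomás 0.0 points, Luca 5.7 points, Chloe 0.0 points, Omar 0.0 points, Ines 0.0 points.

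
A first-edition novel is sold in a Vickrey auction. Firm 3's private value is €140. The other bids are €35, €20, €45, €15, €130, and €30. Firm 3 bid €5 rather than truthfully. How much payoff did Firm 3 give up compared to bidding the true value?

€10

The highest competing bid is €130.
Bidding truthfully at €140: Firm 3 has the top bid, wins, and pays the second-highest bid €130. Payoff = €140 − €130 = €10.
Bidding €5: the top bid is €130 (a rival), so Firm 3 loses. Payoff = €0.
Regret = truthful payoff − actual payoff = €10 − €0 = €10.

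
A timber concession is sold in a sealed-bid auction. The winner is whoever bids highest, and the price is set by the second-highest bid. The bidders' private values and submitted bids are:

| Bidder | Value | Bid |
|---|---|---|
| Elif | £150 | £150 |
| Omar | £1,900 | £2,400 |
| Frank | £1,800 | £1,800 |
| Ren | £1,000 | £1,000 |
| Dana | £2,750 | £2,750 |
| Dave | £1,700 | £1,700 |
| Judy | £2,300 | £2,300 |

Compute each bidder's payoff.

Payoffs: Elif £0, Omar £0, Frank £0, Ren £0, Dana £350, Dave £0, Judy £0.

Ordered from highest: Dana £2,750; Omar £2,400; Judy £2,300; Frank £1,800; Dave £1,700; Ren £1,000; Elif £150.
Dana has the top bid and wins; the price is the second-highest bid, £2,400.
Dana's payoff = £2,750 − £2,400 = £350. All other bidders lose, so their payoff is 0.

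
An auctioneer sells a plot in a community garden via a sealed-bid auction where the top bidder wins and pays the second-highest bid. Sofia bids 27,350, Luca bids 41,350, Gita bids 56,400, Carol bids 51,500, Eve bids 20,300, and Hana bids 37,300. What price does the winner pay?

Bids in descending order: Gita 56,400, then Carol 51,500, then Luca 41,350, then Hana 37,300, then Sofia 27,350, then Eve 20,300.
Gita is the highest bidder, so Gita wins.
Under the second-price rule, the price is the second-highest bid: 51,500.

Price paid: 51,500.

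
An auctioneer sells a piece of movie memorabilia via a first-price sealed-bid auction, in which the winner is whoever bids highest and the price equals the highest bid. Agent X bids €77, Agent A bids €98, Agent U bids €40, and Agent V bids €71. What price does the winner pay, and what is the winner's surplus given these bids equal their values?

Price €98; surplus €0.

Ranking the bids: Agent A €98; Agent X €77; Agent V €71; Agent U €40.
Agent A is the highest bidder, so Agent A wins.
Under the first-price rule, the price is the highest bid: €98.
Surplus = €98 − €98 = €0.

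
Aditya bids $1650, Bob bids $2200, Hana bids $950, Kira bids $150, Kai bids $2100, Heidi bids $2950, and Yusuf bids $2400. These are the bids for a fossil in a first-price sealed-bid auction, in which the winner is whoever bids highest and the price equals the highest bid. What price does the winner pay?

Sorted high to low: Heidi $2950; Yusuf $2400; Bob $2200; Kai $2100; Aditya $1650; Hana $950; Kira $150.
Heidi is the highest bidder, so Heidi wins.
Under the first-price rule, the price is the highest bid: $2950.

$2950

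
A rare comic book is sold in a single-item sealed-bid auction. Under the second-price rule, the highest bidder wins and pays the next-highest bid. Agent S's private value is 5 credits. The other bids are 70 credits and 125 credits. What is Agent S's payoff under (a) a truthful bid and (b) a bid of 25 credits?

The highest competing bid is 125 credits.
Bidding truthfully at 5 credits: the top bid is 125 credits (a rival), so Agent S loses. Payoff = 0 credits.
Bidding 25 credits: the top bid is 125 credits (a rival), so Agent S loses. Payoff = 0 credits.
The bid only affects whether you win, not the price — here both bids land on the same side of the top rival bid, so the deviation is payoff-neutral.

(a) 0 credits  (b) 0 credits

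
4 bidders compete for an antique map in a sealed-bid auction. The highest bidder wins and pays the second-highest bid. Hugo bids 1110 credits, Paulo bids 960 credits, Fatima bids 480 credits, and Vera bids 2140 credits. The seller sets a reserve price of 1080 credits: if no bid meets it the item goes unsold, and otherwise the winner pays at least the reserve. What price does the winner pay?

Ordered from highest: Vera 2140 credits, then Hugo 1110 credits, then Paulo 960 credits, then Fatima 480 credits.
Vera has the highest bid, so Vera wins.
The second-highest bid is 1110 credits, which exceeds the reserve, so that sets the price.

Price paid: 1110 credits.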